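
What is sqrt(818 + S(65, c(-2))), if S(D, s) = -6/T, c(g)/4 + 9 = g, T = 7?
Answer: 2*sqrt(10010)/7 ≈ 28.586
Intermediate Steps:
c(g) = -36 + 4*g
S(D, s) = -6/7 (S(D, s) = -6/(7*1) = -6/7)
sqrt(818 + S(65, c(-2))) = sqrt(818 - 6/7) = sqrt(5720/7) = 2*sqrt(10010)/7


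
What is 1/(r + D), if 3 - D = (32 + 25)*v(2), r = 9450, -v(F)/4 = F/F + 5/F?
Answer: 1/10251 ≈ 9.7551e-5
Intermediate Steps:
v(F) = -4 - 20/F (v(F) = -4*(F/F + 5/F) = -4*(1 + 5/F) = -4 - 20/F)
D = 801 (D = 3 - (32 + 25)*(-4 - 20/2) = 3 - 57*(-4 - 20*½) = 3 - 57*(-4 - 10) = 3 - 57*(-14) = 3 - 1*(-798) = 3 + 798 = 801)
1/(r + D) = 1/(9450 + 801) = 1/10251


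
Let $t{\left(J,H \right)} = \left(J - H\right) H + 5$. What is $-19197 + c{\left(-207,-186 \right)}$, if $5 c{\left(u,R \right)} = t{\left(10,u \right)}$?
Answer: $- \frac{140899}{5} \approx -28180.0$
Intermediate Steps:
$t{\left(J,H \right)} = 5 + H \left(J - H\right)$ ($t{\left(J,H \right)} = H \left(J - H\right) + 5 = 5 + H \left(J - H\right)$)
$c{\left(u,R \right)} = 1 + 2 u - \frac{u^{2}}{5}$ ($c{\left(u,R \right)} = \frac{5 - u^{2} + u 10}{5} = \frac{5 - u^{2} + 10 u}{5} = 1 + 2 u - \frac{u^{2}}{5}$)
$-19197 + c{\left(-207,-186 \right)} = -19197 + \left(1 + 2 \left(-207\right) - \frac{\left(-207\right)^{2}}{5}\right) = -19197 - \frac{44914}{5} = - \frac{140899}{5}$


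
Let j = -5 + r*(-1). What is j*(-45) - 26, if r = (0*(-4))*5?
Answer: 199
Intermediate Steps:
r = 0 (r = 0*5 = 0)
j = -5 (j = -5 + 0*(-1) = -5 + 0 = -5)
j*(-45) - 26 = -5*(-45) - 26 = 225 - 26 = 199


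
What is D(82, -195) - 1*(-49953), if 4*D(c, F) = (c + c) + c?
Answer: 100029/2 ≈ 50015.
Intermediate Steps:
D(c, F) = 3*c/4 (D(c, F) = ((c + c) + c)/4 = (2*c + c)/4 = (3*c)/4 = 3*c/4)
D(82, -195) - 1*(-49953) = (¾)*82 - 1*(-49953) = 123/2 + 49953 = 100029/2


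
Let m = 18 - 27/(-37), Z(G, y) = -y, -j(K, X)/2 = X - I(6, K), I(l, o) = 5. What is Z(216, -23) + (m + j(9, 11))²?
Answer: 93488/1369 ≈ 68.289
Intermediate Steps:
j(K, X) = 10 - 2*X (j(K, X) = -2*(X - 1*5) = -2*(X - 5) = -2*(-5 + X) = 10 - 2*X)
m = 693/37 (m = 18 - 27*(-1)/37 = 18 - 1*(-27/37) = 18 + 27/37 = 693/37 ≈ 18.730)
Z(216, -23) + (m + j(9, 11))² = -1*(-23) + (693/37 + (10 - 2*11))² = 23 + (693/37 + (10 - 22))² = 23 + (693/37 - 12)² = 23 + (249/37)² = 23 + 62001/1369 = 93488/1369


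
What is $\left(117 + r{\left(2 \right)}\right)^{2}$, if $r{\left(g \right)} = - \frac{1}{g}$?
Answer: $\frac{54289}{4} \approx 13572.0$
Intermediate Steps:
$\left(117 + r{\left(2 \right)}\right)^{2} = \left(117 - \frac{1}{2}\right)^{2} = \left(\frac{233}{2}\right)^{2} = \frac{54289}{4}$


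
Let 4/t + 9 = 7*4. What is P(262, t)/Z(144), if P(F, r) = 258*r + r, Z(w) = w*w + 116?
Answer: 259/99047 ≈ 0.0026149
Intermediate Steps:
t = 4/19 (t = 4/(-9 + 7*4) = 4/(-9 + 28) = 4/19 ≈ 0.21053)
Z(w) = 116 + w**2 (Z(w) = w**2 + 116 = 116 + w**2)
P(F, r) = 259*r
P(262, t)/Z(144) = (259*(4/19))/(116 + 144**2) = 1036/(19*(116 + 20736)) = (1036/19)/20852 = (1036/19)*(1/20852) = 259/99047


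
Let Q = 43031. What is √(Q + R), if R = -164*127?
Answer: 3*√2467 ≈ 149.01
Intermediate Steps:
R = -20828
√(Q + R) = √(43031 - 20828) = √22203 = 3*√2467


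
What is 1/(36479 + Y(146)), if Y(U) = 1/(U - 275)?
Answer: 129/4705790 ≈ 2.7413e-5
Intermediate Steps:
Y(U) = 1/(-275 + U)
1/(36479 + Y(146)) = 1/(36479 + 1/(-275 + 146)) = 1/(36479 + 1/(-129)) = 1/(36479 - 1/129) = 1/(4705790/129) = 129/4705790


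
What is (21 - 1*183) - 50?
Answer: -212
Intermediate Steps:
(21 - 1*183) - 50 = (21 - 183) - 50 = -162 - 50 = -212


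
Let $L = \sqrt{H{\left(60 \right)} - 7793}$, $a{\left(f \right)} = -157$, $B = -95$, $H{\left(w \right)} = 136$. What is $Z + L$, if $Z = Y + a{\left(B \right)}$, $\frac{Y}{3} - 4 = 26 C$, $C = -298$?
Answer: $-23389 + i \sqrt{7657} \approx -23389.0 + 87.504 i$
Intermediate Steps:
$Y = -23232$ ($Y = 12 + 3 \cdot 26 \left(-298\right) = 12 + 3 \left(-7748\right) = 12 - 23244 = -23232$)
$Z = -23389$ ($Z = -23232 - 157 = -23389$)
$L = i \sqrt{7657}$ ($L = \sqrt{136 - 7793} = \sqrt{-7657} = i \sqrt{7657} \approx 87.504 i$)
$Z + L = -23389 + i \sqrt{7657}$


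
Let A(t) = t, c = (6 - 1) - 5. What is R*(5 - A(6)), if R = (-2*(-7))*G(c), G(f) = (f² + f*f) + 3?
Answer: -42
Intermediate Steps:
c = 0 (c = 5 - 5 = 0)
G(f) = 3 + 2*f² (G(f) = (f² + f²) + 3 = 2*f² + 3 = 3 + 2*f²)
R = 42 (R = (-2*(-7))*(3 + 2*0²) = 14*(3 + 2*0) = 14*(3 + 0) = 14*3 = 42)
R*(5 - A(6)) = 42*(5 - 1*6) = 42*(5 - 6) = 42*(-1) = -42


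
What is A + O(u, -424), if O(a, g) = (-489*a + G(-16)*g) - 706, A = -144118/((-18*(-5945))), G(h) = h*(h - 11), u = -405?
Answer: 758147296/53505 ≈ 14170.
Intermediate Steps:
G(h) = h*(-11 + h)
A = -72059/53505 (A = -144118/107010 = -144118*1/107010 = -72059/53505 ≈ -1.3468)
O(a, g) = -706 - 489*a + 432*g (O(a, g) = (-489*a + (-16*(-11 - 16))*g) - 706 = (-489*a + (-16*(-27))*g) - 706 = (-489*a + 432*g) - 706 = -706 - 489*a + 432*g)
A + O(u, -424) = -72059/53505 + (-706 - 489*(-405) + 432*(-424)) = -72059/53505 + (-706 + 198045 - 183168) = -72059/53505 + 14171 = 758147296/53505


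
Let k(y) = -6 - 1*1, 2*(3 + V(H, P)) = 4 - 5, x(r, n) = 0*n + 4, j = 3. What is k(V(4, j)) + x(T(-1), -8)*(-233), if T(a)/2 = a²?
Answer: -939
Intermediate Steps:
T(a) = 2*a²
x(r, n) = 4 (x(r, n) = 0 + 4 = 4)
V(H, P) = -7/2 (V(H, P) = -3 + (4 - 5)/2 = -3 + (½)*(-1) = -3 - ½ = -7/2)
k(y) = -7 (k(y) = -6 - 1 = -7)
k(V(4, j)) + x(T(-1), -8)*(-233) = -7 + 4*(-233) = -7 - 932 = -939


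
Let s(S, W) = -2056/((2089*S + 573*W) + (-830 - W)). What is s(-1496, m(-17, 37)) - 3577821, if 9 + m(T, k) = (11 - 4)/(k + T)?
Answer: -56009388816709/15654609 ≈ -3.5778e+6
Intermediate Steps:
m(T, k) = -9 + 7/(T + k) (m(T, k) = -9 + (11 - 4)/(k + T) = -9 + 7/(T + k))
s(S, W) = -2056/(-830 + 572*W + 2089*S) (s(S, W) = -2056/((573*W + 2089*S) + (-830 - W)) = -2056/(-830 + 572*W + 2089*S))
s(-1496, m(-17, 37)) - 3577821 = -2056/(-830 + 572*((7 - 9*(-17) - 9*37)/(-17 + 37)) + 2089*(-1496)) - 3577821 = -2056/(-830 + 572*((7 + 153 - 333)/20) - 3125144) - 3577821 = -2056/(-830 + 572*((1/20)*(-173)) - 3125144) - 3577821 = -2056/(-830 + 572*(-173/20) - 3125144) - 3577821 = -2056/(-830 - 24739/5 - 3125144) - 3577821 = -2056/(-15654609/5) - 3577821 = -2056*(-5/15654609) - 3577821 = 10280/15654609 - 3577821 = -56009388816709/15654609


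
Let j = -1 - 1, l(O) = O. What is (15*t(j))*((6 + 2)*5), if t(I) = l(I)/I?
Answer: 600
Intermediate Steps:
j = -2
t(I) = 1 (t(I) = I/I = 1)
(15*t(j))*((6 + 2)*5) = (15*1)*((6 + 2)*5) = 15*(8*5) = 15*40 = 600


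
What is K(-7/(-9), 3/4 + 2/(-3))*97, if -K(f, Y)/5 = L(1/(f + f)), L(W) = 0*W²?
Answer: 0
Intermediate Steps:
L(W) = 0
K(f, Y) = 0 (K(f, Y) = -5*0 = 0)
K(-7/(-9), 3/4 + 2/(-3))*97 = 0*97 = 0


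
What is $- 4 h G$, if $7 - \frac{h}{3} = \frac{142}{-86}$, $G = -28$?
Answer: $\frac{124992}{43} \approx 2906.8$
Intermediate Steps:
$h = \frac{1116}{43}$ ($h = 21 - 3 \frac{142}{-86} = 21 - 3 \cdot 142 \left(- \frac{1}{86}\right) = 21 - - \frac{213}{43} = 21 + \frac{213}{43} = \frac{1116}{43} \approx 25.953$)
$- 4 h G = \left(-4\right) \frac{1116}{43} \left(-28\right) = \left(- \frac{4464}{43}\right) \left(-28\right) = \frac{124992}{43}$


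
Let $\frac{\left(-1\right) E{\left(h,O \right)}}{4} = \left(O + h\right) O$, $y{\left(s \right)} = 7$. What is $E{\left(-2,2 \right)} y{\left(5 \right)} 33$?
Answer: $0$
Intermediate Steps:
$E{\left(h,O \right)} = - 4 O \left(O + h\right)$ ($E{\left(h,O \right)} = - 4 \left(O + h\right) O = - 4 O \left(O + h\right)$)
$E{\left(-2,2 \right)} y{\left(5 \right)} 33 = \left(-4\right) 2 \left(2 - 2\right) 7 \cdot 33 = \left(-4\right) 2 \cdot 0 \cdot 7 \cdot 33 = 0 \cdot 7 \cdot 33 = 0 \cdot 33 = 0$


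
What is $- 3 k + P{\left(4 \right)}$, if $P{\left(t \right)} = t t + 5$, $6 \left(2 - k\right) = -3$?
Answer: $\frac{27}{2} \approx 13.5$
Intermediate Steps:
$k = \frac{5}{2}$ ($k = 2 - - \frac{1}{2} = 2 + \frac{1}{2} = \frac{5}{2} \approx 2.5$)
$P{\left(t \right)} = 5 + t^{2}$ ($P{\left(t \right)} = t^{2} + 5 = 5 + t^{2}$)
$- 3 k + P{\left(4 \right)} = \left(-3\right) \frac{5}{2} + \left(5 + 4^{2}\right) = - \frac{15}{2} + \left(5 + 16\right) = - \frac{15}{2} + 21 = \frac{27}{2}$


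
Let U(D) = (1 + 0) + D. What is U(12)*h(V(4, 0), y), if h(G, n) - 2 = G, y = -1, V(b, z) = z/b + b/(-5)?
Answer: 78/5 ≈ 15.600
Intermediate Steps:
V(b, z) = -b/5 + z/b (V(b, z) = z/b + b*(-⅕) = z/b - b/5 = -b/5 + z/b)
h(G, n) = 2 + G
U(D) = 1 + D
U(12)*h(V(4, 0), y) = (1 + 12)*(2 + (-⅕*4 + 0/4)) = 13*(2 + (-⅘ + 0*(¼))) = 13*(2 + (-⅘ + 0)) = 13*(2 - ⅘) = 13*(6/5) = 78/5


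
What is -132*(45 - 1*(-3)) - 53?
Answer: -6389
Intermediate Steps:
-132*(45 - 1*(-3)) - 53 = -132*(45 + 3) - 53 = -132*48 - 53 = -6336 - 53 = -6389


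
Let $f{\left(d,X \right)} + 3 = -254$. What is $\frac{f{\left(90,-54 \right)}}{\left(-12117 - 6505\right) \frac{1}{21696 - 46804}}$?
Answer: $- \frac{3226378}{9311} \approx -346.51$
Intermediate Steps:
$f{\left(d,X \right)} = -257$ ($f{\left(d,X \right)} = -3 - 254 = -257$)
$\frac{f{\left(90,-54 \right)}}{\left(-12117 - 6505\right) \frac{1}{21696 - 46804}} = - \frac{257}{\left(-12117 - 6505\right) \frac{1}{21696 - 46804}} = - \frac{257}{\left(-18622\right) \frac{1}{-25108}} = - \frac{257}{\left(-18622\right) \left(- \frac{1}{25108}\right)} = - \frac{257}{\frac{9311}{12554}} = \left(-257\right) \frac{12554}{9311} = - \frac{3226378}{9311}$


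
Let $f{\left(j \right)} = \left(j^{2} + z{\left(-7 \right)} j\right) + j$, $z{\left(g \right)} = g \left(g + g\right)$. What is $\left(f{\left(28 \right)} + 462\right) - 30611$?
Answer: $-26593$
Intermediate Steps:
$z{\left(g \right)} = 2 g^{2}$ ($z{\left(g \right)} = g 2 g = 2 g^{2}$)
$f{\left(j \right)} = j^{2} + 99 j$ ($f{\left(j \right)} = \left(j^{2} + 2 \left(-7\right)^{2} j\right) + j = \left(j^{2} + 2 \cdot 49 j\right) + j = \left(j^{2} + 98 j\right) + j = j^{2} + 99 j$)
$\left(f{\left(28 \right)} + 462\right) - 30611 = \left(28 \left(99 + 28\right) + 462\right) - 30611 = \left(28 \cdot 127 + 462\right) - 30611 = \left(3556 + 462\right) - 30611 = 4018 - 30611 = -26593$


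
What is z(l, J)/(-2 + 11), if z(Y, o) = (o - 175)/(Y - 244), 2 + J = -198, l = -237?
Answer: 125/1443 ≈ 0.086625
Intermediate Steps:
J = -200 (J = -2 - 198 = -200)
z(Y, o) = (-175 + o)/(-244 + Y)
z(l, J)/(-2 + 11) = ((-175 - 200)/(-244 - 237))/(-2 + 11) = (-375/(-481))/9 = -1/481*(-375)*(⅑) = (375/481)*(⅑) = 125/1443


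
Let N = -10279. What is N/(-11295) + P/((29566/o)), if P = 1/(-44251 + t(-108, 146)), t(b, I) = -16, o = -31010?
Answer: 6726743076994/7391437393995 ≈ 0.91007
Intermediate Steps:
P = -1/44267 (P = 1/(-44251 - 16) = 1/(-44267) = -1/44267 ≈ -2.2590e-5)
N/(-11295) + P/((29566/o)) = -10279/(-11295) - 1/(44267*(29566/(-31010))) = -10279*(-1/11295) - 1/(44267*(29566*(-1/31010))) = 10279/11295 - 1/(44267*(-14783/15505)) = 10279/11295 - 1/44267*(-15505/14783) = 10279/11295 + 15505/654399061 = 6726743076994/7391437393995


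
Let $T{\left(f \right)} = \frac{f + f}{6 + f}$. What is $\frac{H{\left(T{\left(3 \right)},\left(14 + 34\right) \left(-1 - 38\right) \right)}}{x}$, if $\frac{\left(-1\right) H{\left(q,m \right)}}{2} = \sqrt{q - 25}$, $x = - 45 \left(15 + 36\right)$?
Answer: $\frac{2 i \sqrt{219}}{6885} \approx 0.0042988 i$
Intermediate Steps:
$T{\left(f \right)} = \frac{2 f}{6 + f}$
$x = -2295$ ($x = \left(-45\right) 51 = -2295$)
$H{\left(q,m \right)} = - 2 \sqrt{-25 + q}$ ($H{\left(q,m \right)} = - 2 \sqrt{q - 25} = - 2 \sqrt{-25 + q}$)
$\frac{H{\left(T{\left(3 \right)},\left(14 + 34\right) \left(-1 - 38\right) \right)}}{x} = \frac{\left(-2\right) \sqrt{-25 + 2 \cdot 3 \frac{1}{6 + 3}}}{-2295} = - 2 \sqrt{-25 + 2 \cdot 3 \cdot \frac{1}{9}} \left(- \frac{1}{2295}\right) = - 2 \sqrt{-25 + \frac{2}{3}} \left(- \frac{1}{2295}\right) = - 2 \sqrt{- \frac{73}{3}} \left(- \frac{1}{2295}\right) = - 2 \frac{i \sqrt{219}}{3} \left(- \frac{1}{2295}\right) = - \frac{2 i \sqrt{219}}{3} \left(- \frac{1}{2295}\right) = \frac{2 i \sqrt{219}}{6885}$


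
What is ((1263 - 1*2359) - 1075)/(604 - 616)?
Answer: 2171/12 ≈ 180.92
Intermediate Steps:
((1263 - 1*2359) - 1075)/(604 - 616) = ((1263 - 2359) - 1075)/(-12) = (-1096 - 1075)*(-1/12) = -2171*(-1/12) = 2171/12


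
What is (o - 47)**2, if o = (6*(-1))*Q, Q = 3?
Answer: 4225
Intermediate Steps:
o = -18 (o = (6*(-1))*3 = -6*3 = -18)
(o - 47)**2 = (-18 - 47)**2 = (-65)**2 = 4225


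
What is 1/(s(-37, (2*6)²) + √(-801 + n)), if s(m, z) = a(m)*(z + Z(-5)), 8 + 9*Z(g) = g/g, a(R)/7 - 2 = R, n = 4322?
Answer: -406035/14247501832 - 81*√3521/99732512824 ≈ -2.8547e-5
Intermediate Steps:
a(R) = 14 + 7*R
Z(g) = -7/9 (Z(g) = -8/9 + (g/g)/9 = -8/9 + (⅑)*1 = -8/9 + ⅑ = -7/9)
s(m, z) = (14 + 7*m)*(-7/9 + z) (s(m, z) = (14 + 7*m)*(z - 7/9) = (14 + 7*m)*(-7/9 + z))
1/(s(-37, (2*6)²) + √(-801 + n)) = 1/(7*(-7 + 9*(2*6)²)*(2 - 37)/9 + √(-801 + 4322)) = 1/((7/9)*(-7 + 9*12²)*(-35) + √3521) = 1/((7/9)*(-7 + 9*144)*(-35) + √3521) = 1/((7/9)*(-7 + 1296)*(-35) + √3521) = 1/((7/9)*1289*(-35) + √3521) = 1/(-315805/9 + √3521)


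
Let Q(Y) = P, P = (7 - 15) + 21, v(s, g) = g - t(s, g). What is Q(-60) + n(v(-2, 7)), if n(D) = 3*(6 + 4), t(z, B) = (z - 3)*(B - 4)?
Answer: 43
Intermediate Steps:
t(z, B) = (-4 + B)*(-3 + z) (t(z, B) = (-3 + z)*(-4 + B) = (-4 + B)*(-3 + z))
v(s, g) = -12 + 4*g + 4*s - g*s (v(s, g) = g - (12 - 4*s - 3*g + g*s) = g + (-12 + 3*g + 4*s - g*s) = -12 + 4*g + 4*s - g*s)
P = 13 (P = -8 + 21 = 13)
n(D) = 30 (n(D) = 3*10 = 30)
Q(Y) = 13
Q(-60) + n(v(-2, 7)) = 13 + 30 = 43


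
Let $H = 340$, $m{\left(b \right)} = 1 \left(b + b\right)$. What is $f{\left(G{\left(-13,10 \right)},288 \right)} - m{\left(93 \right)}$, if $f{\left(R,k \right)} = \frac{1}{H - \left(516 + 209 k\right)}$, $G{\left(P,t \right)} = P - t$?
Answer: $- \frac{11228449}{60368} \approx -186.0$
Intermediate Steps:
$m{\left(b \right)} = 2 b$ ($m{\left(b \right)} = 1 \cdot 2 b = 2 b$)
$f{\left(R,k \right)} = \frac{1}{-176 - 209 k}$ ($f{\left(R,k \right)} = \frac{1}{340 - \left(516 + 209 k\right)} = \frac{1}{-176 - 209 k}$)
$f{\left(G{\left(-13,10 \right)},288 \right)} - m{\left(93 \right)} = - \frac{1}{176 + 209 \cdot 288} - 2 \cdot 93 = - \frac{1}{176 + 60192} - 186 = - \frac{1}{60368} - 186 = - \frac{11228449}{60368}$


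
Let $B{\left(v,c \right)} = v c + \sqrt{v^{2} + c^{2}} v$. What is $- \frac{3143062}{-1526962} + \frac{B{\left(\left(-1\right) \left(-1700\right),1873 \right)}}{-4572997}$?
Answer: $\frac{4755606696307}{3491396322557} - \frac{1700 \sqrt{6398129}}{4572997} \approx 0.42178$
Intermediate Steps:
$B{\left(v,c \right)} = c v + v \sqrt{c^{2} + v^{2}}$ ($B{\left(v,c \right)} = c v + \sqrt{c^{2} + v^{2}} v = c v + v \sqrt{c^{2} + v^{2}}$)
$- \frac{3143062}{-1526962} + \frac{B{\left(\left(-1\right) \left(-1700\right),1873 \right)}}{-4572997} = - \frac{3143062}{-1526962} + \frac{\left(-1\right) \left(-1700\right) \left(1873 + \sqrt{1873^{2} + \left(\left(-1\right) \left(-1700\right)\right)^{2}}\right)}{-4572997} = \left(-3143062\right) \left(- \frac{1}{1526962}\right) + 1700 \left(1873 + \sqrt{3508129 + 1700^{2}}\right) \left(- \frac{1}{4572997}\right) = \frac{1571531}{763481} + 1700 \left(1873 + \sqrt{3508129 + 2890000}\right) \left(- \frac{1}{4572997}\right) = \frac{1571531}{763481} + 1700 \left(1873 + \sqrt{6398129}\right) \left(- \frac{1}{4572997}\right) = \frac{1571531}{763481} + \left(3184100 + 1700 \sqrt{6398129}\right) \left(- \frac{1}{4572997}\right) = \frac{1571531}{763481} - \left(\frac{3184100}{4572997} + \frac{1700 \sqrt{6398129}}{4572997}\right) = \frac{4755606696307}{3491396322557} - \frac{1700 \sqrt{6398129}}{4572997}$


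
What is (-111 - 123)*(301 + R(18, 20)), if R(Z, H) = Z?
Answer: -74646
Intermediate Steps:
(-111 - 123)*(301 + R(18, 20)) = (-111 - 123)*(301 + 18) = -234*319 = -74646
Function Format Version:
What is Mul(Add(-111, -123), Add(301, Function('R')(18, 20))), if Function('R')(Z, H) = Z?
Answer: -74646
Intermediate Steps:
Mul(Add(-111, -123), Add(301, Function('R')(18, 20))) = Mul(Add(-111, -123), Add(301, 18)) = Mul(-234, 319) = -74646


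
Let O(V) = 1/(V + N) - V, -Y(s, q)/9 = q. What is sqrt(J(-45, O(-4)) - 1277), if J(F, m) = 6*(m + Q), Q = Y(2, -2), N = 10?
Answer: 2*I*sqrt(286) ≈ 33.823*I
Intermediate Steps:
Y(s, q) = -9*q
Q = 18 (Q = -9*(-2) = 18)
O(V) = 1/(10 + V) - V (O(V) = 1/(V + 10) - V = 1/(10 + V) - V)
J(F, m) = 108 + 6*m (J(F, m) = 6*(m + 18) = 6*(18 + m) = 108 + 6*m)
sqrt(J(-45, O(-4)) - 1277) = sqrt((108 + 6*((1 - 1*(-4)**2 - 10*(-4))/(10 - 4))) - 1277) = sqrt((108 + 6*((1 - 1*16 + 40)/6)) - 1277) = sqrt((108 + 6*((1 - 16 + 40)/6)) - 1277) = sqrt((108 + 6*((1/6)*25)) - 1277) = sqrt((108 + 6*(25/6)) - 1277) = sqrt((108 + 25) - 1277) = sqrt(133 - 1277) = sqrt(-1144) = 2*I*sqrt(286)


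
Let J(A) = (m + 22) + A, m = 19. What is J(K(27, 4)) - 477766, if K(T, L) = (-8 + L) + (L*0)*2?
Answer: -477729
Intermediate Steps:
K(T, L) = -8 + L (K(T, L) = (-8 + L) + 0*2 = (-8 + L) + 0 = -8 + L)
J(A) = 41 + A (J(A) = (19 + 22) + A = 41 + A)
J(K(27, 4)) - 477766 = (41 + (-8 + 4)) - 477766 = (41 - 4) - 477766 = 37 - 477766 = -477729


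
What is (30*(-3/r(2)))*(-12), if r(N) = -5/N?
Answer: -432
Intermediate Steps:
(30*(-3/r(2)))*(-12) = (30*(-3/((-5/2))))*(-12) = (30*(-3/((-5*½))))*(-12) = (30*(-3/(-5/2)))*(-12) = (30*(-3*(-⅖)))*(-12) = (30*(6/5))*(-12) = 36*(-12) = -432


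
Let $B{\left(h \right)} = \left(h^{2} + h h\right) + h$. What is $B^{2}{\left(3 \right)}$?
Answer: $441$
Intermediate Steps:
$B{\left(h \right)} = h + 2 h^{2}$ ($B{\left(h \right)} = \left(h^{2} + h^{2}\right) + h = 2 h^{2} + h = h + 2 h^{2}$)
$B^{2}{\left(3 \right)} = \left(3 \left(1 + 2 \cdot 3\right)\right)^{2} = \left(3 \left(1 + 6\right)\right)^{2} = \left(3 \cdot 7\right)^{2} = 21^{2} = 441$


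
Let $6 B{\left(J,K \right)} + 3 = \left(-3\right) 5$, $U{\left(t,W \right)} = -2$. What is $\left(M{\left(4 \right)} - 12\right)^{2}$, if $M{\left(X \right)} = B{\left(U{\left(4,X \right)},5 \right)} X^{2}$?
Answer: $3600$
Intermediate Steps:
$B{\left(J,K \right)} = -3$ ($B{\left(J,K \right)} = - \frac{1}{2} + \frac{\left(-3\right) 5}{6} = - \frac{1}{2} + \frac{1}{6} \left(-15\right) = - \frac{1}{2} - \frac{5}{2} = -3$)
$M{\left(X \right)} = - 3 X^{2}$
$\left(M{\left(4 \right)} - 12\right)^{2} = \left(- 3 \cdot 4^{2} - 12\right)^{2} = \left(\left(-3\right) 16 - 12\right)^{2} = \left(-48 - 12\right)^{2} = \left(-60\right)^{2} = 3600$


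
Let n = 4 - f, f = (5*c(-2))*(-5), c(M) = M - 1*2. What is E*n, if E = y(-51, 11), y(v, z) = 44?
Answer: -4224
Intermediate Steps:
E = 44
c(M) = -2 + M (c(M) = M - 2 = -2 + M)
f = 100 (f = (5*(-2 - 2))*(-5) = (5*(-4))*(-5) = -20*(-5) = 100)
n = -96 (n = 4 - 1*100 = 4 - 100 = -96)
E*n = 44*(-96) = -4224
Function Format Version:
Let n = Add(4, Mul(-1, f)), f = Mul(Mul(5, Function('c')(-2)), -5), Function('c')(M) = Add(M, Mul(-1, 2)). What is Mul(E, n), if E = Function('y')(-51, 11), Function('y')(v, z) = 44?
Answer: -4224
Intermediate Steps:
E = 44
Function('c')(M) = Add(-2, M) (Function('c')(M) = Add(M, -2) = Add(-2, M))
f = 100 (f = Mul(Mul(5, Add(-2, -2)), -5) = Mul(Mul(5, -4), -5) = Mul(-20, -5) = 100)
n = -96 (n = Add(4, Mul(-1, 100)) = Add(4, -100) = -96)
Mul(E, n) = Mul(44, -96) = -4224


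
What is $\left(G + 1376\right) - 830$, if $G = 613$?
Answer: $1159$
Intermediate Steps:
$\left(G + 1376\right) - 830 = \left(613 + 1376\right) - 830 = 1989 - 830 = 1159$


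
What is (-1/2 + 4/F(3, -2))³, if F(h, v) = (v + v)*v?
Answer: 0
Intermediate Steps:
F(h, v) = 2*v² (F(h, v) = (2*v)*v = 2*v²)
(-1/2 + 4/F(3, -2))³ = (-1/2 + 4/((2*(-2)²)))³ = (-1*½ + 4/((2*4)))³ = (-½ + 4/8)³ = (-½ + 4*(⅛))³ = (-½ + ½)³ = 0³ = 0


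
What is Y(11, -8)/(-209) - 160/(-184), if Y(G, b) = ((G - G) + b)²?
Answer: 2708/4807 ≈ 0.56334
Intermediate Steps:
Y(G, b) = b² (Y(G, b) = (0 + b)² = b²)
Y(11, -8)/(-209) - 160/(-184) = (-8)²/(-209) - 160/(-184) = 64*(-1/209) - 160*(-1/184) = -64/209 + 20/23 = 2708/4807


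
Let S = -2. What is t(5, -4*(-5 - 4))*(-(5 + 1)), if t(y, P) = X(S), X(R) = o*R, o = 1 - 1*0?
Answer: 12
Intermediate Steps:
o = 1 (o = 1 + 0 = 1)
X(R) = R (X(R) = 1*R = R)
t(y, P) = -2
t(5, -4*(-5 - 4))*(-(5 + 1)) = -(-2)*(5 + 1) = -(-2)*6 = -2*(-6) = 12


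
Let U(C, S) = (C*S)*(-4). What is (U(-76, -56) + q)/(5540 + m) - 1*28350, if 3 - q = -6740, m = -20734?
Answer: -430739619/15194 ≈ -28349.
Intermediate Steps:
U(C, S) = -4*C*S
q = 6743 (q = 3 - 1*(-6740) = 3 + 6740 = 6743)
(U(-76, -56) + q)/(5540 + m) - 1*28350 = (-4*(-76)*(-56) + 6743)/(5540 - 20734) - 1*28350 = (-17024 + 6743)/(-15194) - 28350 = -10281*(-1/15194) - 28350 = 10281/15194 - 28350 = -430739619/15194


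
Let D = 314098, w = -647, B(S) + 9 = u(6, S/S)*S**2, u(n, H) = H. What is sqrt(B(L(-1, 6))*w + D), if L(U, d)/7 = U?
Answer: 7*sqrt(5882) ≈ 536.86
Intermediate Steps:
L(U, d) = 7*U
B(S) = -9 + S**2 (B(S) = -9 + (S/S)*S**2 = -9 + 1*S**2 = -9 + S**2)
sqrt(B(L(-1, 6))*w + D) = sqrt((-9 + (7*(-1))**2)*(-647) + 314098) = sqrt((-9 + (-7)**2)*(-647) + 314098) = sqrt((-9 + 49)*(-647) + 314098) = sqrt(40*(-647) + 314098) = sqrt(-25880 + 314098) = sqrt(288218) = 7*sqrt(5882)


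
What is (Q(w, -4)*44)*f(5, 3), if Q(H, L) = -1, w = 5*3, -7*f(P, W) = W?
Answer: 132/7 ≈ 18.857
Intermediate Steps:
f(P, W) = -W/7
w = 15
(Q(w, -4)*44)*f(5, 3) = (-1*44)*(-⅐*3) = -44*(-3/7) = 132/7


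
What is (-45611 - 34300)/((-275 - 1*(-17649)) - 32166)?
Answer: 79911/14792 ≈ 5.4023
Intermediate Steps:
(-45611 - 34300)/((-275 - 1*(-17649)) - 32166) = -79911/((-275 + 17649) - 32166) = -79911/(17374 - 32166) = -79911/(-14792) = -79911*(-1/14792) = 79911/14792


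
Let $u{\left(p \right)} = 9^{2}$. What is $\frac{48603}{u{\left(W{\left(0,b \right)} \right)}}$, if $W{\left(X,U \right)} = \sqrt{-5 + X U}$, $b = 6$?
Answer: $\frac{16201}{27} \approx 600.04$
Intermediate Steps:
$W{\left(X,U \right)} = \sqrt{-5 + U X}$
$u{\left(p \right)} = 81$
$\frac{48603}{u{\left(W{\left(0,b \right)} \right)}} = \frac{48603}{81} = 48603 \cdot \frac{1}{81} = \frac{16201}{27}$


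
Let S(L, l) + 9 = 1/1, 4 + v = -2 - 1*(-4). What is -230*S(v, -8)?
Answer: 1840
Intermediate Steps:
v = -2 (v = -4 + (-2 - 1*(-4)) = -4 + (-2 + 4) = -4 + 2 = -2)
S(L, l) = -8 (S(L, l) = -9 + 1/1 = -9 + 1 = -8)
-230*S(v, -8) = -230*(-8) = 1840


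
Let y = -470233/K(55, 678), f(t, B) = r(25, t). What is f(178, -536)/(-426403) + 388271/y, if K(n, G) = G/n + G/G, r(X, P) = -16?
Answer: -121355006978089/11027981904445 ≈ -11.004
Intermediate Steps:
f(t, B) = -16
K(n, G) = 1 + G/n (K(n, G) = G/n + 1 = 1 + G/n)
y = -25862815/733 (y = -470233*55/(678 + 55) = -470233/((1/55)*733) = -470233/733/55 = -470233*55/733 = -25862815/733 ≈ -35284.)
f(178, -536)/(-426403) + 388271/y = -16/(-426403) + 388271/(-25862815/733) = -16*(-1/426403) + 388271*(-733/25862815) = 16/426403 - 284602643/25862815 = -121355006978089/11027981904445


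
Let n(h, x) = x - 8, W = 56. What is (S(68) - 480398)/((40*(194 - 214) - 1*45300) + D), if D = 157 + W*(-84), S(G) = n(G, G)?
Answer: 480338/50647 ≈ 9.4840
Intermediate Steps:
n(h, x) = -8 + x
S(G) = -8 + G
D = -4547 (D = 157 + 56*(-84) = 157 - 4704 = -4547)
(S(68) - 480398)/((40*(194 - 214) - 1*45300) + D) = ((-8 + 68) - 480398)/((40*(194 - 214) - 1*45300) - 4547) = (60 - 480398)/((40*(-20) - 45300) - 4547) = -480338/((-800 - 45300) - 4547) = -480338/(-46100 - 4547) = -480338/(-50647) = -480338*(-1/50647) = 480338/50647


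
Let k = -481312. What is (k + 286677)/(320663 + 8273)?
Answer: -194635/328936 ≈ -0.59171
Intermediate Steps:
(k + 286677)/(320663 + 8273) = (-481312 + 286677)/(320663 + 8273) = -194635/328936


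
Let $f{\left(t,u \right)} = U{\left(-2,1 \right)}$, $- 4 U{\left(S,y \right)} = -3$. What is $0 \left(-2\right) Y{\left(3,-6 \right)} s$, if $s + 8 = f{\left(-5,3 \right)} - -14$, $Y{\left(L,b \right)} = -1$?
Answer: $0$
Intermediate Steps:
$U{\left(S,y \right)} = \frac{3}{4}$ ($U{\left(S,y \right)} = \left(- \frac{1}{4}\right) \left(-3\right) = \frac{3}{4}$)
$f{\left(t,u \right)} = \frac{3}{4}$
$s = \frac{27}{4}$ ($s = -8 + \left(\frac{3}{4} - -14\right) = -8 + \left(\frac{3}{4} + 14\right) = -8 + \frac{59}{4} = \frac{27}{4} \approx 6.75$)
$0 \left(-2\right) Y{\left(3,-6 \right)} s = 0 \left(-2\right) \left(-1\right) \frac{27}{4} = 0 \left(-1\right) \frac{27}{4} = 0 \cdot \frac{27}{4} = 0$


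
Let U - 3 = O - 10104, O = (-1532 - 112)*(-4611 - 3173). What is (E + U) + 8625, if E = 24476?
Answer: 12819896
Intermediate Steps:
O = 12796896 (O = -1644*(-7784) = 12796896)
U = 12786795 (U = 3 + (12796896 - 10104) = 3 + 12786792 = 12786795)
(E + U) + 8625 = (24476 + 12786795) + 8625 = 12811271 + 8625 = 12819896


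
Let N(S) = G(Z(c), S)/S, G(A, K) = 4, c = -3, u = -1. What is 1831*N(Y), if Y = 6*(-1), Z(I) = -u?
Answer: -3662/3 ≈ -1220.7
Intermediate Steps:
Z(I) = 1 (Z(I) = -1*(-1) = 1)
Y = -6
N(S) = 4/S
1831*N(Y) = 1831*(4/(-6)) = 1831*(4*(-⅙)) = 1831*(-⅔) = -3662/3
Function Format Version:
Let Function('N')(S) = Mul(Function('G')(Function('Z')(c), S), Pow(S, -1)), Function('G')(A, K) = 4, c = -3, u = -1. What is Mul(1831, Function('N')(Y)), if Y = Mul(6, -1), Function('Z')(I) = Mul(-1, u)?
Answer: Rational(-3662, 3) ≈ -1220.7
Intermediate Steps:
Function('Z')(I) = 1 (Function('Z')(I) = Mul(-1, -1) = 1)
Y = -6
Function('N')(S) = Mul(4, Pow(S, -1))
Mul(1831, Function('N')(Y)) = Mul(1831, Mul(4, Pow(-6, -1))) = Mul(1831, Mul(4, Rational(-1, 6))) = Mul(1831, Rational(-2, 3)) = Rational(-3662, 3)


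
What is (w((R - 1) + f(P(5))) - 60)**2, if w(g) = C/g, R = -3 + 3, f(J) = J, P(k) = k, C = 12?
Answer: 3249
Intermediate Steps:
R = 0
w(g) = 12/g
(w((R - 1) + f(P(5))) - 60)**2 = (12/((0 - 1) + 5) - 60)**2 = (12/(-1 + 5) - 60)**2 = (12/4 - 60)**2 = (12*(1/4) - 60)**2 = (3 - 60)**2 = (-57)**2 = 3249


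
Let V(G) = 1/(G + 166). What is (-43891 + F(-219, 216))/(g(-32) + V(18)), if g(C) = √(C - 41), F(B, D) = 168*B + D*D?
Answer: 6260968*I/(-I + 184*√73) ≈ -2.5333 + 3982.6*I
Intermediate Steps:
F(B, D) = D² + 168*B (F(B, D) = 168*B + D² = D² + 168*B)
g(C) = √(-41 + C)
V(G) = 1/(166 + G)
(-43891 + F(-219, 216))/(g(-32) + V(18)) = (-43891 + (216² + 168*(-219)))/(√(-41 - 32) + 1/(166 + 18)) = (-43891 + (46656 - 36792))/(√(-73) + 1/184) = (-43891 + 9864)/(I*√73 + 1/184) = -34027/(1/184 + I*√73)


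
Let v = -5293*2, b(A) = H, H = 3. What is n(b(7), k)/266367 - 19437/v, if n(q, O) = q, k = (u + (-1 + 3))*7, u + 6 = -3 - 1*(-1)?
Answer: 1725802379/939920354 ≈ 1.8361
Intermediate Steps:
b(A) = 3
u = -8 (u = -6 + (-3 - 1*(-1)) = -6 + (-3 + 1) = -6 - 2 = -8)
k = -42 (k = (-8 + (-1 + 3))*7 = (-8 + 2)*7 = -6*7 = -42)
v = -10586
n(b(7), k)/266367 - 19437/v = 3/266367 - 19437/(-10586) = 3*(1/266367) - 19437*(-1/10586) = 1/88789 + 19437/10586 = 1725802379/939920354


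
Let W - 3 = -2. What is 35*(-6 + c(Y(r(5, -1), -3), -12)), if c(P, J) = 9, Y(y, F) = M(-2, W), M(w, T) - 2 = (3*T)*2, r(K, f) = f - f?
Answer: 105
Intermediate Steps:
r(K, f) = 0
W = 1 (W = 3 - 2 = 1)
M(w, T) = 2 + 6*T (M(w, T) = 2 + (3*T)*2 = 2 + 6*T)
Y(y, F) = 8 (Y(y, F) = 2 + 6*1 = 2 + 6 = 8)
35*(-6 + c(Y(r(5, -1), -3), -12)) = 35*(-6 + 9) = 35*3 = 105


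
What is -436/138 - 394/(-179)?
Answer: -11836/12351 ≈ -0.95830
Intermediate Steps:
-436/138 - 394/(-179) = -436*1/138 - 394*(-1/179) = -218/69 + 394/179 = -11836/12351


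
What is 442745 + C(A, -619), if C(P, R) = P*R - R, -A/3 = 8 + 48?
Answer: 547356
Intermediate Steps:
A = -168 (A = -3*(8 + 48) = -3*56 = -168)
C(P, R) = -R + P*R
442745 + C(A, -619) = 442745 - 619*(-1 - 168) = 442745 - 619*(-169) = 442745 + 104611 = 547356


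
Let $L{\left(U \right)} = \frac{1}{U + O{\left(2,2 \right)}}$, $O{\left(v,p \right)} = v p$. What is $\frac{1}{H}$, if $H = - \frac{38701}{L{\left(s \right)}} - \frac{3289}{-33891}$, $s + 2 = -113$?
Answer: $\frac{237}{1018107230} \approx 2.3278 \cdot 10^{-7}$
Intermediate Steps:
$O{\left(v,p \right)} = p v$
$s = -115$ ($s = -2 - 113 = -115$)
$L{\left(U \right)} = \frac{1}{4 + U}$ ($L{\left(U \right)} = \frac{1}{U + 2 \cdot 2} = \frac{1}{U + 4} = \frac{1}{4 + U}$)
$H = \frac{1018107230}{237}$ ($H = - \frac{38701}{\frac{1}{4 - 115}} - \frac{3289}{-33891} = - \frac{38701}{\frac{1}{-111}} - - \frac{23}{237} = - \frac{38701}{- \frac{1}{111}} + \frac{23}{237} = \left(-38701\right) \left(-111\right) + \frac{23}{237} = 4295811 + \frac{23}{237} = \frac{1018107230}{237} \approx 4.2958 \cdot 10^{6}$)
$\frac{1}{H} = \frac{1}{\frac{1018107230}{237}} = \frac{237}{1018107230}$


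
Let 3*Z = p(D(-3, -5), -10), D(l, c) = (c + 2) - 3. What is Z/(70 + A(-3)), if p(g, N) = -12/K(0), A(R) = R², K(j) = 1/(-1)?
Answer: 4/79 ≈ 0.050633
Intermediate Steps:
K(j) = -1
D(l, c) = -1 + c (D(l, c) = (2 + c) - 3 = -1 + c)
p(g, N) = 12 (p(g, N) = -12/(-1) = -12*(-1) = 12)
Z = 4 (Z = (⅓)*12 = 4)
Z/(70 + A(-3)) = 4/(70 + (-3)²) = 4/(70 + 9) = 4/79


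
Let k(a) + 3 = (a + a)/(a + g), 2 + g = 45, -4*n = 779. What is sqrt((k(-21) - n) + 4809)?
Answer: sqrt(2419439)/22 ≈ 70.703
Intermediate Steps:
n = -779/4 (n = -1/4*779 = -779/4 ≈ -194.75)
g = 43 (g = -2 + 45 = 43)
k(a) = -3 + 2*a/(43 + a) (k(a) = -3 + (a + a)/(a + 43) = -3 + (2*a)/(43 + a) = -3 + 2*a/(43 + a))
sqrt((k(-21) - n) + 4809) = sqrt(((-129 - 1*(-21))/(43 - 21) - 1*(-779/4)) + 4809) = sqrt(((-129 + 21)/22 + 779/4) + 4809) = sqrt(((1/22)*(-108) + 779/4) + 4809) = sqrt((-54/11 + 779/4) + 4809) = sqrt(8353/44 + 4809) = sqrt(219949/44) = sqrt(2419439)/22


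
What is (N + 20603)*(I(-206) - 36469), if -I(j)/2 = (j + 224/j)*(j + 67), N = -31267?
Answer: 103292005208/103 ≈ 1.0028e+9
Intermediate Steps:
I(j) = -2*(67 + j)*(j + 224/j) (I(j) = -2*(j + 224/j)*(j + 67) = -2*(j + 224/j)*(67 + j) = -2*(67 + j)*(j + 224/j))
(N + 20603)*(I(-206) - 36469) = (-31267 + 20603)*((-448 - 30016/(-206) - 134*(-206) - 2*(-206)²) - 36469) = -10664*((-448 - 30016*(-1/206) + 27604 - 2*42436) - 36469) = -10664*((-448 + 15008/103 + 27604 - 84872) - 36469) = -10664*(-5929740/103 - 36469) = -10664*(-9686047/103) = 103292005208/103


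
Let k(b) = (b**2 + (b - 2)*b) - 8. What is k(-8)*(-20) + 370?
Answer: -2350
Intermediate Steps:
k(b) = -8 + b**2 + b*(-2 + b) (k(b) = (b**2 + (-2 + b)*b) - 8 = (b**2 + b*(-2 + b)) - 8 = -8 + b**2 + b*(-2 + b))
k(-8)*(-20) + 370 = (-8 - 2*(-8) + 2*(-8)**2)*(-20) + 370 = (-8 + 16 + 2*64)*(-20) + 370 = (-8 + 16 + 128)*(-20) + 370 = 136*(-20) + 370 = -2720 + 370 = -2350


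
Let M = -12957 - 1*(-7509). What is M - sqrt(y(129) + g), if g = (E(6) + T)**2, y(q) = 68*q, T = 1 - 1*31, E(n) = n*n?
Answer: -5448 - 2*sqrt(2202) ≈ -5541.9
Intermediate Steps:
E(n) = n**2
T = -30 (T = 1 - 31 = -30)
g = 36 (g = (6**2 - 30)**2 = (36 - 30)**2 = 6**2 = 36)
M = -5448 (M = -12957 + 7509 = -5448)
M - sqrt(y(129) + g) = -5448 - sqrt(68*129 + 36) = -5448 - sqrt(8772 + 36) = -5448 - sqrt(8808) = -5448 - 2*sqrt(2202)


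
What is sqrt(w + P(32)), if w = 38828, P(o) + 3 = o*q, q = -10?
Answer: sqrt(38505) ≈ 196.23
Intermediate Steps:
P(o) = -3 - 10*o (P(o) = -3 + o*(-10) = -3 - 10*o)
sqrt(w + P(32)) = sqrt(38828 + (-3 - 10*32)) = sqrt(38828 + (-3 - 320)) = sqrt(38828 - 323) = sqrt(38505)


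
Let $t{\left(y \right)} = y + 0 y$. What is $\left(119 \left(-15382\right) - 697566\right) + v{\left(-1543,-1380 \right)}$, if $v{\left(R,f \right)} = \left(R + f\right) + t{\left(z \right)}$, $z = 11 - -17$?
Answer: $-2530919$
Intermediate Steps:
$z = 28$ ($z = 11 + 17 = 28$)
$t{\left(y \right)} = y$ ($t{\left(y \right)} = y + 0 = y$)
$v{\left(R,f \right)} = 28 + R + f$ ($v{\left(R,f \right)} = \left(R + f\right) + 28 = 28 + R + f$)
$\left(119 \left(-15382\right) - 697566\right) + v{\left(-1543,-1380 \right)} = \left(119 \left(-15382\right) - 697566\right) - 2895 = \left(-1830458 - 697566\right) - 2895 = -2528024 - 2895 = -2530919$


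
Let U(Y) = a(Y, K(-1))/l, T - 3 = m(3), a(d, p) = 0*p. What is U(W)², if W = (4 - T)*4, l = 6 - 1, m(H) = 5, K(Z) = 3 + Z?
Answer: 0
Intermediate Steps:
a(d, p) = 0
T = 8 (T = 3 + 5 = 8)
l = 5
W = -16 (W = (4 - 1*8)*4 = (4 - 8)*4 = -4*4 = -16)
U(Y) = 0 (U(Y) = 0/5 = 0*(⅕) = 0)
U(W)² = 0² = 0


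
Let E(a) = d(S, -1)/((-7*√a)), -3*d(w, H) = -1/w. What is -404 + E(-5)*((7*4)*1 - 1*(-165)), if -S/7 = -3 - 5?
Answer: -404 + 193*I*√5/5880 ≈ -404.0 + 0.073395*I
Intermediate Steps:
S = 56 (S = -7*(-3 - 5) = -7*(-8) = 56)
d(w, H) = 1/(3*w) (d(w, H) = -(-1)/(3*w) = 1/(3*w))
E(a) = -1/(1176*√a) (E(a) = ((⅓)/56)/((-7*√a)) = ((⅓)*(1/56))*(-1/(7*√a)) = (-1/(7*√a))/168 = -1/(1176*√a))
-404 + E(-5)*((7*4)*1 - 1*(-165)) = -404 + (-(-1)*I*√5/5880)*((7*4)*1 - 1*(-165)) = -404 + (-(-1)*I*√5/5880)*(28*1 + 165) = -404 + (I*√5/5880)*(28 + 165) = -404 + (I*√5/5880)*193 = -404 + 193*I*√5/5880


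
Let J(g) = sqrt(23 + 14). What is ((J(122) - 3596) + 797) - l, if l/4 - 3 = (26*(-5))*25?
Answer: 10189 + sqrt(37) ≈ 10195.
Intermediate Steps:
J(g) = sqrt(37)
l = -12988 (l = 12 + 4*((26*(-5))*25) = 12 + 4*(-130*25) = 12 + 4*(-3250) = 12 - 13000 = -12988)
((J(122) - 3596) + 797) - l = ((sqrt(37) - 3596) + 797) - 1*(-12988) = ((-3596 + sqrt(37)) + 797) + 12988 = (-2799 + sqrt(37)) + 12988 = 10189 + sqrt(37)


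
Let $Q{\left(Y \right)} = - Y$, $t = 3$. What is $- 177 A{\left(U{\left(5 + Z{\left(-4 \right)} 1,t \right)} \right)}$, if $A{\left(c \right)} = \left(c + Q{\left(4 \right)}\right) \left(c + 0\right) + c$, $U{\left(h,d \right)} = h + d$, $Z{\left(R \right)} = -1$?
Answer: $-4956$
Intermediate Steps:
$U{\left(h,d \right)} = d + h$
$A{\left(c \right)} = c + c \left(-4 + c\right)$ ($A{\left(c \right)} = \left(c - 4\right) \left(c + 0\right) + c = \left(c - 4\right) c + c = \left(-4 + c\right) c + c = c \left(-4 + c\right) + c = c + c \left(-4 + c\right)$)
$- 177 A{\left(U{\left(5 + Z{\left(-4 \right)} 1,t \right)} \right)} = - 177 \left(3 + \left(5 - 1\right)\right) \left(-3 + \left(3 + \left(5 - 1\right)\right)\right) = - 177 \left(3 + 4\right) \left(-3 + \left(3 + 4\right)\right) = - 177 \cdot 7 \left(-3 + 7\right) = - 177 \cdot 7 \cdot 4 = \left(-177\right) 28 = -4956$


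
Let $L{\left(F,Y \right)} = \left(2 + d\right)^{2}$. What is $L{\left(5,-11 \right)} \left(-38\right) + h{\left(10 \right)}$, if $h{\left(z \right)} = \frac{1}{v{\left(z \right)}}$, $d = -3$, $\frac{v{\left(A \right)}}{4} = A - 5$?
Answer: $- \frac{759}{20} \approx -37.95$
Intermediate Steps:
$v{\left(A \right)} = -20 + 4 A$ ($v{\left(A \right)} = 4 \left(A - 5\right) = 4 \left(-5 + A\right) = -20 + 4 A$)
$h{\left(z \right)} = \frac{1}{-20 + 4 z}$
$L{\left(F,Y \right)} = 1$ ($L{\left(F,Y \right)} = \left(2 - 3\right)^{2} = \left(-1\right)^{2} = 1$)
$L{\left(5,-11 \right)} \left(-38\right) + h{\left(10 \right)} = 1 \left(-38\right) + \frac{1}{4 \left(-5 + 10\right)} = -38 + \frac{1}{4 \cdot 5} = -38 + \frac{1}{4} \cdot \frac{1}{5} = -38 + \frac{1}{20} = - \frac{759}{20}$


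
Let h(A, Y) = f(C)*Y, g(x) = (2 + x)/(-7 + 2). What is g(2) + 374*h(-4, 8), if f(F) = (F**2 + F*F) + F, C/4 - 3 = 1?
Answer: 7898876/5 ≈ 1.5798e+6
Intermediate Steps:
C = 16 (C = 12 + 4*1 = 12 + 4 = 16)
g(x) = -2/5 - x/5 (g(x) = (2 + x)/(-5) = (2 + x)*(-1/5) = -2/5 - x/5)
f(F) = F + 2*F**2 (f(F) = (F**2 + F**2) + F = 2*F**2 + F = F + 2*F**2)
h(A, Y) = 528*Y (h(A, Y) = (16*(1 + 2*16))*Y = (16*(1 + 32))*Y = (16*33)*Y = 528*Y)
g(2) + 374*h(-4, 8) = (-2/5 - 1/5*2) + 374*(528*8) = (-2/5 - 2/5) + 374*4224 = -4/5 + 1579776 = 7898876/5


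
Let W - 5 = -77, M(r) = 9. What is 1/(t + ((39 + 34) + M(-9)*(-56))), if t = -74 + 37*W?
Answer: -1/3169 ≈ -0.00031556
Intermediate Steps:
W = -72 (W = 5 - 77 = -72)
t = -2738 (t = -74 + 37*(-72) = -74 - 2664 = -2738)
1/(t + ((39 + 34) + M(-9)*(-56))) = 1/(-2738 + ((39 + 34) + 9*(-56))) = 1/(-2738 + (73 - 504)) = 1/(-2738 - 431) = 1/(-3169) = -1/3169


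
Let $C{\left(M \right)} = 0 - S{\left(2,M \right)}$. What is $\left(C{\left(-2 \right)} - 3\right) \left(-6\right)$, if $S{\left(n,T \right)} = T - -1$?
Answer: $12$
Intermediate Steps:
$S{\left(n,T \right)} = 1 + T$ ($S{\left(n,T \right)} = T + 1 = 1 + T$)
$C{\left(M \right)} = -1 - M$ ($C{\left(M \right)} = 0 - \left(1 + M\right) = -1 - M$)
$\left(C{\left(-2 \right)} - 3\right) \left(-6\right) = \left(\left(-1 - -2\right) - 3\right) \left(-6\right) = \left(\left(-1 + 2\right) - 3\right) \left(-6\right) = \left(1 - 3\right) \left(-6\right) = \left(-2\right) \left(-6\right) = 12$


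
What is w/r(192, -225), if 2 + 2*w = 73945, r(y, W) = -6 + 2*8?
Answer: 73943/20 ≈ 3697.1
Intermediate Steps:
r(y, W) = 10 (r(y, W) = -6 + 16 = 10)
w = 73943/2 (w = -1 + (1/2)*73945 = -1 + 73945/2 = 73943/2 ≈ 36972.)
w/r(192, -225) = (73943/2)/10 = (73943/2)*(1/10) = 73943/20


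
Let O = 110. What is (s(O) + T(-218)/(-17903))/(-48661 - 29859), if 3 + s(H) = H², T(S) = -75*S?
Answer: -216556241/1405743560 ≈ -0.15405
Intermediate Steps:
s(H) = -3 + H²
(s(O) + T(-218)/(-17903))/(-48661 - 29859) = ((-3 + 110²) - 75*(-218)/(-17903))/(-48661 - 29859) = ((-3 + 12100) + 16350*(-1/17903))/(-78520) = (12097 - 16350/17903)*(-1/78520) = (216556241/17903)*(-1/78520) = -216556241/1405743560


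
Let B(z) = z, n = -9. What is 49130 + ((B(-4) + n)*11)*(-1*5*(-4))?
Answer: 46270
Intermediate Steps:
49130 + ((B(-4) + n)*11)*(-1*5*(-4)) = 49130 + ((-4 - 9)*11)*(-1*5*(-4)) = 49130 + (-13*11)*(-5*(-4)) = 49130 - 143*20 = 49130 - 2860 = 46270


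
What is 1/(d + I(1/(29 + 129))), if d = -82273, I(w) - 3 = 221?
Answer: -1/82049 ≈ -1.2188e-5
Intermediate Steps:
I(w) = 224 (I(w) = 3 + 221 = 224)
1/(d + I(1/(29 + 129))) = 1/(-82273 + 224) = 1/(-82049) = -1/82049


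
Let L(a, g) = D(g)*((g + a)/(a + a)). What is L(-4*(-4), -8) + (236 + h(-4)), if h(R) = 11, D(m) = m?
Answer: 245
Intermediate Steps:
L(a, g) = g*(a + g)/(2*a) (L(a, g) = g*((g + a)/(a + a)) = g*((a + g)/((2*a))) = g*((a + g)*(1/(2*a))) = g*((a + g)/(2*a)) = g*(a + g)/(2*a))
L(-4*(-4), -8) + (236 + h(-4)) = (½)*(-8)*(-4*(-4) - 8)/(-4*(-4)) + (236 + 11) = (½)*(-8)*(16 - 8)/16 + 247 = (½)*(-8)*(1/16)*8 + 247 = -2 + 247 = 245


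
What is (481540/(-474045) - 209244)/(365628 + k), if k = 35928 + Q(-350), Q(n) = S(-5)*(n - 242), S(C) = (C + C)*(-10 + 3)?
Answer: -4959577676/8535559461 ≈ -0.58105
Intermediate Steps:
S(C) = -14*C (S(C) = (2*C)*(-7) = -14*C)
Q(n) = -16940 + 70*n (Q(n) = (-14*(-5))*(n - 242) = 70*(-242 + n) = -16940 + 70*n)
k = -5512 (k = 35928 + (-16940 + 70*(-350)) = 35928 + (-16940 - 24500) = 35928 - 41440 = -5512)
(481540/(-474045) - 209244)/(365628 + k) = (481540/(-474045) - 209244)/(365628 - 5512) = (481540*(-1/474045) - 209244)/360116 = (-96308/94809 - 209244)*(1/360116) = -19838310704/94809*1/360116 = -4959577676/8535559461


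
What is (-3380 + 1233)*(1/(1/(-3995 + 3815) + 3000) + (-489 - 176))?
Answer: 40578204515/28421 ≈ 1.4278e+6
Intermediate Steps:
(-3380 + 1233)*(1/(1/(-3995 + 3815) + 3000) + (-489 - 176)) = -2147*(1/(1/(-180) + 3000) - 665) = -2147*(1/(-1/180 + 3000) - 665) = -2147*(1/(539999/180) - 665) = -2147*(180/539999 - 665) = -2147*(-359099155/539999) = 40578204515/28421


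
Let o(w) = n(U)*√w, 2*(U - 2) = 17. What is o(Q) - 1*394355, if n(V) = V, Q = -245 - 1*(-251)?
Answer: -394355 + 21*√6/2 ≈ -3.9433e+5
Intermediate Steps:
Q = 6 (Q = -245 + 251 = 6)
U = 21/2 (U = 2 + (½)*17 = 2 + 17/2 = 21/2 ≈ 10.500)
o(w) = 21*√w/2
o(Q) - 1*394355 = 21*√6/2 - 1*394355 = 21*√6/2 - 394355 = -394355 + 21*√6/2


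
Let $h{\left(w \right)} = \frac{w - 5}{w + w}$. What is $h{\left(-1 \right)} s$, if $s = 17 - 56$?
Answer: $-117$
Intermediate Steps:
$h{\left(w \right)} = \frac{-5 + w}{2 w}$
$s = -39$ ($s = 17 - 56 = -39$)
$h{\left(-1 \right)} s = \frac{-5 - 1}{2 \left(-1\right)} \left(-39\right) = \frac{1}{2} \left(-1\right) \left(-6\right) \left(-39\right) = 3 \left(-39\right) = -117$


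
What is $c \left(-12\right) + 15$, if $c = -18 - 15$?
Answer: $411$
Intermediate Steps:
$c = -33$
$c \left(-12\right) + 15 = \left(-33\right) \left(-12\right) + 15 = 396 + 15 = 411$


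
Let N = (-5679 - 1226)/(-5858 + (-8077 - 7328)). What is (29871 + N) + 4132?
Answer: 723012694/21263 ≈ 34003.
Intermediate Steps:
N = 6905/21263 (N = -6905/(-5858 - 15405) = -6905/(-21263) = -6905*(-1/21263) = 6905/21263 ≈ 0.32474)
(29871 + N) + 4132 = (29871 + 6905/21263) + 4132 = 635153978/21263 + 4132 = 723012694/21263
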